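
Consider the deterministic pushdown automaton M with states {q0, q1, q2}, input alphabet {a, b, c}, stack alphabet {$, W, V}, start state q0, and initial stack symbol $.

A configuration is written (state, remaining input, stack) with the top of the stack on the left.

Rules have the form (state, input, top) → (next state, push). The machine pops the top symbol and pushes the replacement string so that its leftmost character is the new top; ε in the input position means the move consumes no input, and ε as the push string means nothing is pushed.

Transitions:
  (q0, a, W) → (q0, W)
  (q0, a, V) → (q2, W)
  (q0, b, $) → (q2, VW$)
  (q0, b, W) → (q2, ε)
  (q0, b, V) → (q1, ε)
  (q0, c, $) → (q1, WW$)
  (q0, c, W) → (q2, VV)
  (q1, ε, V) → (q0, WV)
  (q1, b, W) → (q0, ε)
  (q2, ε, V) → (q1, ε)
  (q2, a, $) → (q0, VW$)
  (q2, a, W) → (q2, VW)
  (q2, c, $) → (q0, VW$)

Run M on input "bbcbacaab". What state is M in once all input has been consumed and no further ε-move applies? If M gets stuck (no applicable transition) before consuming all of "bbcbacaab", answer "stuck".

(q0, bbcbacaab, $) ⊢ (q2, bcbacaab, VW$) ⊢ (q1, bcbacaab, W$) ⊢ (q0, cbacaab, $) ⊢ (q1, bacaab, WW$) ⊢ (q0, acaab, W$) ⊢ (q0, caab, W$) ⊢ (q2, aab, VV$) ⊢ (q1, aab, V$) ⊢ (q0, aab, WV$) ⊢ (q0, ab, WV$) ⊢ (q0, b, WV$) ⊢ (q2, ε, V$) ⊢ (q1, ε, $)
All input consumed; M is in state q1.

q1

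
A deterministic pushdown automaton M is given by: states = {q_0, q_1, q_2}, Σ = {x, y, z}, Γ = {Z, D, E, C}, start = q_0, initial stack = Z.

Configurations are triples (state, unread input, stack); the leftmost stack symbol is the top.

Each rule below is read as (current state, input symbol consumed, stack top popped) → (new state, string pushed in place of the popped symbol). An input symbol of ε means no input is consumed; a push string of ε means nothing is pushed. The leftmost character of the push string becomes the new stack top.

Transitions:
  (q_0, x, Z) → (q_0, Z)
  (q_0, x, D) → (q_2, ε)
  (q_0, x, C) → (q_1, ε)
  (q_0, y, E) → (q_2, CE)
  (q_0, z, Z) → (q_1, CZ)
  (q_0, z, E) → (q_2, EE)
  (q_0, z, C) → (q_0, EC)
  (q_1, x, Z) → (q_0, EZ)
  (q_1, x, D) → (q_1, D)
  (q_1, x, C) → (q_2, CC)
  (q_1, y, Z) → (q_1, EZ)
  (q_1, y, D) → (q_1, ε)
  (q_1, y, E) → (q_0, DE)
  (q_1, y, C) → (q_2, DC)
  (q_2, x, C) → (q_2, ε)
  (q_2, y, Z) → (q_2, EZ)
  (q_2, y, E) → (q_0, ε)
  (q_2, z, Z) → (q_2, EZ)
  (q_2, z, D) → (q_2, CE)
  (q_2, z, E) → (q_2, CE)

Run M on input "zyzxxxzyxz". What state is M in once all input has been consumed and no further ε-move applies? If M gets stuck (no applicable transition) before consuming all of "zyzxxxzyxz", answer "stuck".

stuck

(q_0, zyzxxxzyxz, Z)
  read z, top Z: go to q_1, push CZ → (q_1, yzxxxzyxz, CZ)
  read y, top C: go to q_2, push DC → (q_2, zxxxzyxz, DCZ)
  read z, top D: go to q_2, push CE → (q_2, xxxzyxz, CECZ)
  read x, top C: go to q_2, push ε → (q_2, xxzyxz, ECZ)
No transition for (q_2, x, top E); M blocks with input xxzyxz remaining.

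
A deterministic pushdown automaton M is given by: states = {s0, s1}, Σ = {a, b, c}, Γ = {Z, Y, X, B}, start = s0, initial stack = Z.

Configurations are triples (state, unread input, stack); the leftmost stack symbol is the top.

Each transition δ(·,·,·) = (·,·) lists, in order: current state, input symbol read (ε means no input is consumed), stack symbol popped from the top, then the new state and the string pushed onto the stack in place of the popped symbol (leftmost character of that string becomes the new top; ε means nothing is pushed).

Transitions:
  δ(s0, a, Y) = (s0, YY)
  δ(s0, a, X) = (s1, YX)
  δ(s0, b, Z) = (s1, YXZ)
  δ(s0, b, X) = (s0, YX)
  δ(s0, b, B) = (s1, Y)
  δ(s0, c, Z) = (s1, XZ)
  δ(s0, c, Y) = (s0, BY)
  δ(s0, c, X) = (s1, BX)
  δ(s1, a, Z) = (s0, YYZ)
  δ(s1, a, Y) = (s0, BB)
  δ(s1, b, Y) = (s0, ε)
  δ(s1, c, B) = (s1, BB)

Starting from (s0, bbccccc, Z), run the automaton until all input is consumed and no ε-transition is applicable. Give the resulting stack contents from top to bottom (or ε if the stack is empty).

(s0, bbccccc, Z)
  read b, top Z: go to s1, push YXZ → (s1, bccccc, YXZ)
  read b, top Y: go to s0, push ε → (s0, ccccc, XZ)
  read c, top X: go to s1, push BX → (s1, cccc, BXZ)
  read c, top B: go to s1, push BB → (s1, ccc, BBXZ)
  read c, top B: go to s1, push BB → (s1, cc, BBBXZ)
  read c, top B: go to s1, push BB → (s1, c, BBBBXZ)
  read c, top B: go to s1, push BB → (s1, ε, BBBBBXZ)
All input consumed in state s1 with stack BBBBBXZ.

BBBBBXZ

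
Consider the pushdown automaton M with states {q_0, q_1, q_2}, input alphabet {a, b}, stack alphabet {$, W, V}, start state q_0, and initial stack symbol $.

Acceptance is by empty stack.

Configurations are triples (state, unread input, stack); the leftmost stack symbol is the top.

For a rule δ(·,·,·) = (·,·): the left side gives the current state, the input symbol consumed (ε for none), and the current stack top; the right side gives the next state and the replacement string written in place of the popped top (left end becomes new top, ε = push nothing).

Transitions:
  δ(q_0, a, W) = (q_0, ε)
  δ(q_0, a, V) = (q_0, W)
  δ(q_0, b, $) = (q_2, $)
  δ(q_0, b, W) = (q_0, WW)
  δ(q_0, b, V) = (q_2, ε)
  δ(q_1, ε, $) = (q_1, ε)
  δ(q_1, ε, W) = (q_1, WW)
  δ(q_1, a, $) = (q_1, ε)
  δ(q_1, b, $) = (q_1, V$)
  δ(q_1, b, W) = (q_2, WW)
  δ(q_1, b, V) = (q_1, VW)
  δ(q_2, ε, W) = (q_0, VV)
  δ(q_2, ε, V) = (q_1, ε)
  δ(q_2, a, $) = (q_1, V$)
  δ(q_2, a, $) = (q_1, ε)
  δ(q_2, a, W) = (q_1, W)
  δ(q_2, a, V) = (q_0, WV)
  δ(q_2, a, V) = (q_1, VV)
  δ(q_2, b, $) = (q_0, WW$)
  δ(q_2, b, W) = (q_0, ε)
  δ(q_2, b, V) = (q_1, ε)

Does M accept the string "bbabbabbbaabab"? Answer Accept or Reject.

Reject

No computation consumes all input and empties the stack.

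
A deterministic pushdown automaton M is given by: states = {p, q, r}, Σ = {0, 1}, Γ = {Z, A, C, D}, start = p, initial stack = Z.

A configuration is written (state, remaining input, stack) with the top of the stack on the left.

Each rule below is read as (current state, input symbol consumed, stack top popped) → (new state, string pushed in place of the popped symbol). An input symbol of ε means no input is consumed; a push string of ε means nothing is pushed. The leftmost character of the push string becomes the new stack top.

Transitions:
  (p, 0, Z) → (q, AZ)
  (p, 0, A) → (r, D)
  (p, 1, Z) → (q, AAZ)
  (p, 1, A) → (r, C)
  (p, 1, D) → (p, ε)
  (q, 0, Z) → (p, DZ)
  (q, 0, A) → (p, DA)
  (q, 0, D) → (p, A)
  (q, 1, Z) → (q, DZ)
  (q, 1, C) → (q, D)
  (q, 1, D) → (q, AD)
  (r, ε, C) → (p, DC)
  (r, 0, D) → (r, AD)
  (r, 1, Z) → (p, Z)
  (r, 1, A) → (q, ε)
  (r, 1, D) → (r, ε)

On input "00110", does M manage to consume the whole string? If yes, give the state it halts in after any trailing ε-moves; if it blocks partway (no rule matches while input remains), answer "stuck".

(p, 00110, Z)
  read 0, top Z: go to q, push AZ → (q, 0110, AZ)
  read 0, top A: go to p, push DA → (p, 110, DAZ)
  read 1, top D: go to p, push ε → (p, 10, AZ)
  read 1, top A: go to r, push C → (r, 0, CZ)
  ε-move, top C: go to p, push DC → (p, 0, DCZ)
No transition for (p, 0, top D); M blocks with input 0 remaining.

stuck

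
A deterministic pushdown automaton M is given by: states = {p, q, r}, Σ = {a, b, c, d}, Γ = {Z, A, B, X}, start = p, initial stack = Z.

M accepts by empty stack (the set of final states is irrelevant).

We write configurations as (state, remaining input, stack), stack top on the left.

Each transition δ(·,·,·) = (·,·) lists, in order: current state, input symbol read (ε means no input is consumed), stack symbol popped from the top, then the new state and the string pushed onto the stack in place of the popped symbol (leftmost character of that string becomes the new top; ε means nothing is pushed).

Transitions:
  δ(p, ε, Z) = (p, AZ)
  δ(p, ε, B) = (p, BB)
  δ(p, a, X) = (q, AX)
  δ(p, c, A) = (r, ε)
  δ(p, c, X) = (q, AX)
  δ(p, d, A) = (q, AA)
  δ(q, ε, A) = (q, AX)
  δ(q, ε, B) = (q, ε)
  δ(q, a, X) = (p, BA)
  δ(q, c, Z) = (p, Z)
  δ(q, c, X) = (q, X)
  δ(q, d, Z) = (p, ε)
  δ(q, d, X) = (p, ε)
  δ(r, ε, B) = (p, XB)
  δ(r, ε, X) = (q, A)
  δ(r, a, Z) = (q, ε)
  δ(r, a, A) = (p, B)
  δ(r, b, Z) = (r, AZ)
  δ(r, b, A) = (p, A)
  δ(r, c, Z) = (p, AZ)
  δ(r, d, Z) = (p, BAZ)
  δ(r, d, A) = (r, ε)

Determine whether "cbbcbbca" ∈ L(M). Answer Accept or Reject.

Accept

(p, cbbcbbca, Z)
  ε-move, top Z: go to p, push AZ → (p, cbbcbbca, AZ)
  read c, top A: go to r, push ε → (r, bbcbbca, Z)
  read b, top Z: go to r, push AZ → (r, bcbbca, AZ)
  read b, top A: go to p, push A → (p, cbbca, AZ)
  read c, top A: go to r, push ε → (r, bbca, Z)
  read b, top Z: go to r, push AZ → (r, bca, AZ)
  read b, top A: go to p, push A → (p, ca, AZ)
  read c, top A: go to r, push ε → (r, a, Z)
  read a, top Z: go to q, push ε → (q, ε, ε)
All input consumed and the stack is empty.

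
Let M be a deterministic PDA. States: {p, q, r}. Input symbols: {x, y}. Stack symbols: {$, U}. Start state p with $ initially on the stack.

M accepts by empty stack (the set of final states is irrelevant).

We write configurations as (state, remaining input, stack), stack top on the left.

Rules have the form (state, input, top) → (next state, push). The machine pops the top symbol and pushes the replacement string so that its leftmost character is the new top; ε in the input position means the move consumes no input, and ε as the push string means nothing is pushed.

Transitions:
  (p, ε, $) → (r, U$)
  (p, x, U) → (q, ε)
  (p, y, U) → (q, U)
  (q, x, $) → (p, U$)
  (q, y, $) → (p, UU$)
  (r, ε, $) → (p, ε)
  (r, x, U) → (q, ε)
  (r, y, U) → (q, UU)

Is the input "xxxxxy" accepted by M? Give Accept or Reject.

(p, xxxxxy, $) ⊢ (r, xxxxxy, U$) ⊢ (q, xxxxy, $) ⊢ (p, xxxy, U$) ⊢ (q, xxy, $) ⊢ (p, xy, U$) ⊢ (q, y, $) ⊢ (p, ε, UU$)
All input consumed; stack is UU$, not empty, and no further ε-move applies.

Reject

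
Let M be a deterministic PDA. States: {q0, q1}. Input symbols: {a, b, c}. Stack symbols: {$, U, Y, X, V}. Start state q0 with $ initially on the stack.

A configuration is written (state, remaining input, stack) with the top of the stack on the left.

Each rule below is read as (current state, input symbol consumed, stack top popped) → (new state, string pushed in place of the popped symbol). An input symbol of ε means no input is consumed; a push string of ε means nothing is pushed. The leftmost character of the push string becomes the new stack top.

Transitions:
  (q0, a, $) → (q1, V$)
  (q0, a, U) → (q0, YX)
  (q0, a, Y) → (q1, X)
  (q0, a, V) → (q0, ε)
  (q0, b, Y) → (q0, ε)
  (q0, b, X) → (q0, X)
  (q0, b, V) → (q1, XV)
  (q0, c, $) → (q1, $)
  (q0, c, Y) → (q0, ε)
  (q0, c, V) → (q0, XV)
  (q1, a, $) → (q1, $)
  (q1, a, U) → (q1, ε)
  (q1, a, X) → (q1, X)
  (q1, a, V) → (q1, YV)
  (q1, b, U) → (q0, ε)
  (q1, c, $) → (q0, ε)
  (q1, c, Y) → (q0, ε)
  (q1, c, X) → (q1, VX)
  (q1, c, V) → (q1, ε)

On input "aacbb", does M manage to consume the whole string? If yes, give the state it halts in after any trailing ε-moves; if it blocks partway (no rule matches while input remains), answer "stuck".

stuck

(q0, aacbb, $) ⊢ (q1, acbb, V$) ⊢ (q1, cbb, YV$) ⊢ (q0, bb, V$) ⊢ (q1, b, XV$)
No transition for (q1, b, top X); M blocks with input b remaining.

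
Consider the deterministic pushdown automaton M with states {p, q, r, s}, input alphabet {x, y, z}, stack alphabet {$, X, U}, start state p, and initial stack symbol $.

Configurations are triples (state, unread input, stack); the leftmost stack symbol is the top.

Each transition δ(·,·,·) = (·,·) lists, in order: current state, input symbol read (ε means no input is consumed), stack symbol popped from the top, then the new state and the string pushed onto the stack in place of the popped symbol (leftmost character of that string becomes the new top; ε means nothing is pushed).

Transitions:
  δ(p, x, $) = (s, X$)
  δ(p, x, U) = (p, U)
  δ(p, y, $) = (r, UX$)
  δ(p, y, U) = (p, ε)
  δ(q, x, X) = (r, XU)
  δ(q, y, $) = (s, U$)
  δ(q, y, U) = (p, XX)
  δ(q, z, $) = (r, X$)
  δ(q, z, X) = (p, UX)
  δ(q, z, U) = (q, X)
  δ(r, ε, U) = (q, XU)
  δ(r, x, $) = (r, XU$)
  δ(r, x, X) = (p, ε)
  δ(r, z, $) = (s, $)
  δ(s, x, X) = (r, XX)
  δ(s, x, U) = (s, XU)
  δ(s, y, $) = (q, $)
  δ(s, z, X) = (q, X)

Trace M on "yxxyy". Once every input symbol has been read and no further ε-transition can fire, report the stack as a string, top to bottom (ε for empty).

X$

(p, yxxyy, $)
  read y, top $: go to r, push UX$ → (r, xxyy, UX$)
  ε-move, top U: go to q, push XU → (q, xxyy, XUX$)
  read x, top X: go to r, push XU → (r, xyy, XUUX$)
  read x, top X: go to p, push ε → (p, yy, UUX$)
  read y, top U: go to p, push ε → (p, y, UX$)
  read y, top U: go to p, push ε → (p, ε, X$)
All input consumed in state p with stack X$.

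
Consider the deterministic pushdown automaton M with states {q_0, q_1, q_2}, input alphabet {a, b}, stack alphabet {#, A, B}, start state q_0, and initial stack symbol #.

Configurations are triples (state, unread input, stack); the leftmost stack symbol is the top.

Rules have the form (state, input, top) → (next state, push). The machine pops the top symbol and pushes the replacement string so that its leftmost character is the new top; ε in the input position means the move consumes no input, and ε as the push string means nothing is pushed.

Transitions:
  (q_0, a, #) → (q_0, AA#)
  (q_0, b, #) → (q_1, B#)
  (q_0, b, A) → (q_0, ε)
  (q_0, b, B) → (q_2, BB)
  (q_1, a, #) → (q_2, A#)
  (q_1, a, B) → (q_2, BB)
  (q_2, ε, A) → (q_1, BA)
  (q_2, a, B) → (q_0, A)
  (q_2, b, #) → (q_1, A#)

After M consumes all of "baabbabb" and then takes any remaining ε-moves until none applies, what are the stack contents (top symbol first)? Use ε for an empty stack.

BB#

(q_0, baabbabb, #) ⊢ (q_1, aabbabb, B#) ⊢ (q_2, abbabb, BB#) ⊢ (q_0, bbabb, AB#) ⊢ (q_0, babb, B#) ⊢ (q_2, abb, BB#) ⊢ (q_0, bb, AB#) ⊢ (q_0, b, B#) ⊢ (q_2, ε, BB#)
All input consumed in state q_2 with stack BB#.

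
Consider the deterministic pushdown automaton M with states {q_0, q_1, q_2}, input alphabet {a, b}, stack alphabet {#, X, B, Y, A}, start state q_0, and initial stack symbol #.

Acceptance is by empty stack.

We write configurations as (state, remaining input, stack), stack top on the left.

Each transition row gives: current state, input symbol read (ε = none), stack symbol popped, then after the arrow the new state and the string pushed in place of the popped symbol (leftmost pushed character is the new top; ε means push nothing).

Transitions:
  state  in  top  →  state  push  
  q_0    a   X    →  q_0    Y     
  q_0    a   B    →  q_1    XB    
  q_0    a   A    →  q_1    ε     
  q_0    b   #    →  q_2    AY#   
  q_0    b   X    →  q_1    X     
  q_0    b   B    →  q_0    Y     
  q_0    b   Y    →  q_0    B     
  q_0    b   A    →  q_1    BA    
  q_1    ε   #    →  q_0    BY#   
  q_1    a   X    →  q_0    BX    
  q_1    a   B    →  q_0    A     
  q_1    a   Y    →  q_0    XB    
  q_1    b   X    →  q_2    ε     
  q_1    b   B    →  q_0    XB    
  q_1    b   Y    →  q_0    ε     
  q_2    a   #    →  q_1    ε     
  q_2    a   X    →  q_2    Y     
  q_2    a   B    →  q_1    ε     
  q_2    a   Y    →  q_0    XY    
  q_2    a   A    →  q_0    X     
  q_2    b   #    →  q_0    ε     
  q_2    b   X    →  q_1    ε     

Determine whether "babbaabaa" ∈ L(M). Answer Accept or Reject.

(q_0, babbaabaa, #)
  read b, top #: go to q_2, push AY# → (q_2, abbaabaa, AY#)
  read a, top A: go to q_0, push X → (q_0, bbaabaa, XY#)
  read b, top X: go to q_1, push X → (q_1, baabaa, XY#)
  read b, top X: go to q_2, push ε → (q_2, aabaa, Y#)
  read a, top Y: go to q_0, push XY → (q_0, abaa, XY#)
  read a, top X: go to q_0, push Y → (q_0, baa, YY#)
  read b, top Y: go to q_0, push B → (q_0, aa, BY#)
  read a, top B: go to q_1, push XB → (q_1, a, XBY#)
  read a, top X: go to q_0, push BX → (q_0, ε, BXBY#)
All input consumed; stack is BXBY#, not empty, and no further ε-move applies.

Reject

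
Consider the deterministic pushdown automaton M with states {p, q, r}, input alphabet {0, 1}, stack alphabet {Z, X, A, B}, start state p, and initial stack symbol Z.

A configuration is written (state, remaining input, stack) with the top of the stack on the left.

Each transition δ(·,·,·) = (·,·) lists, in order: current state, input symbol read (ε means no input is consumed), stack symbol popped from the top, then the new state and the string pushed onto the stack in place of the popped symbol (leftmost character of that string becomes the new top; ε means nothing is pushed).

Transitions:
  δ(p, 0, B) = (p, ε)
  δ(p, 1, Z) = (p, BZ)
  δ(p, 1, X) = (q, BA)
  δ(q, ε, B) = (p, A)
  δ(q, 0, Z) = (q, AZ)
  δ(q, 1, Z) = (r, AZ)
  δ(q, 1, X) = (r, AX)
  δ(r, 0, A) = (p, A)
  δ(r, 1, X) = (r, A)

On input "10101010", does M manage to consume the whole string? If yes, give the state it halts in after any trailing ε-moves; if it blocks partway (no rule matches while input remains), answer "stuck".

(p, 10101010, Z)
  read 1, top Z: go to p, push BZ → (p, 0101010, BZ)
  read 0, top B: go to p, push ε → (p, 101010, Z)
  read 1, top Z: go to p, push BZ → (p, 01010, BZ)
  read 0, top B: go to p, push ε → (p, 1010, Z)
  read 1, top Z: go to p, push BZ → (p, 010, BZ)
  read 0, top B: go to p, push ε → (p, 10, Z)
  read 1, top Z: go to p, push BZ → (p, 0, BZ)
  read 0, top B: go to p, push ε → (p, ε, Z)
All input consumed; M is in state p.

p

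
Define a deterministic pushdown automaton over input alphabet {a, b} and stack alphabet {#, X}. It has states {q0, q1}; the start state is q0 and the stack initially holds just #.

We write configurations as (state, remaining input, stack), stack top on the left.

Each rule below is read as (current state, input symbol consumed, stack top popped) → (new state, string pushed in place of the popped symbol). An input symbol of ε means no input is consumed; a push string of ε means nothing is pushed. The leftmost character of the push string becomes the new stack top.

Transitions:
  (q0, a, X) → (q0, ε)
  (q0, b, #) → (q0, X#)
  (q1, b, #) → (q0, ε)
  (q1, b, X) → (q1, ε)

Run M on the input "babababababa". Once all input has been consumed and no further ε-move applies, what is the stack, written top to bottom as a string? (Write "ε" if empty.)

#

(q0, babababababa, #)
  read b, top #: go to q0, push X# → (q0, abababababa, X#)
  read a, top X: go to q0, push ε → (q0, bababababa, #)
  read b, top #: go to q0, push X# → (q0, ababababa, X#)
  read a, top X: go to q0, push ε → (q0, babababa, #)
  read b, top #: go to q0, push X# → (q0, abababa, X#)
  read a, top X: go to q0, push ε → (q0, bababa, #)
  read b, top #: go to q0, push X# → (q0, ababa, X#)
  read a, top X: go to q0, push ε → (q0, baba, #)
  read b, top #: go to q0, push X# → (q0, aba, X#)
  read a, top X: go to q0, push ε → (q0, ba, #)
  read b, top #: go to q0, push X# → (q0, a, X#)
  read a, top X: go to q0, push ε → (q0, ε, #)
All input consumed in state q0 with stack #.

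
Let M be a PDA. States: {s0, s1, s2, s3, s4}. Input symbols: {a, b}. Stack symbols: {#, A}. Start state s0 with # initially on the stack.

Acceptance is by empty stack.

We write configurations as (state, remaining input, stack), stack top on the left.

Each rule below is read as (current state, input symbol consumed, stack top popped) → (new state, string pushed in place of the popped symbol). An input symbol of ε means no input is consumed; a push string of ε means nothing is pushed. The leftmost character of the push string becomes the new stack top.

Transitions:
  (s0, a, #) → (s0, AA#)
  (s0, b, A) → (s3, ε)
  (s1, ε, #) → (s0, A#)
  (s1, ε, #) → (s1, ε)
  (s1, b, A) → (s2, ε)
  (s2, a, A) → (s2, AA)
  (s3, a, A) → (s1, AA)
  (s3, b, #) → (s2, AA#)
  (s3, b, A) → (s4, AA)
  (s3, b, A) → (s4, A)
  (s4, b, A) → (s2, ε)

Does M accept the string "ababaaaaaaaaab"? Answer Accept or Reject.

Reject

No computation consumes all input and empties the stack.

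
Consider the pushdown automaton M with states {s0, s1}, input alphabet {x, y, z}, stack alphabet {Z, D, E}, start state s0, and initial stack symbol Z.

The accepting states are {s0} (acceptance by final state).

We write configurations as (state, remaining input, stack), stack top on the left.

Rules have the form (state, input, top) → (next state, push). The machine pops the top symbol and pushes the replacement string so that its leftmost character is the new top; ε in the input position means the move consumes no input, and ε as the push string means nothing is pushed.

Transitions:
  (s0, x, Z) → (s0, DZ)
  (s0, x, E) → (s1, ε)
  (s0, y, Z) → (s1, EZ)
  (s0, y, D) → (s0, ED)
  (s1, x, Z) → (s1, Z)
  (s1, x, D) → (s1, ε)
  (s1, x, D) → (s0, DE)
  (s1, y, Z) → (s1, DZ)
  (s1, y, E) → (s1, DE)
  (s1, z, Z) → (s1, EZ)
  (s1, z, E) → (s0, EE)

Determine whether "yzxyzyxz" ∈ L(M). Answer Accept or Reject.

Reject

No computation consumes all input and reaches a final state.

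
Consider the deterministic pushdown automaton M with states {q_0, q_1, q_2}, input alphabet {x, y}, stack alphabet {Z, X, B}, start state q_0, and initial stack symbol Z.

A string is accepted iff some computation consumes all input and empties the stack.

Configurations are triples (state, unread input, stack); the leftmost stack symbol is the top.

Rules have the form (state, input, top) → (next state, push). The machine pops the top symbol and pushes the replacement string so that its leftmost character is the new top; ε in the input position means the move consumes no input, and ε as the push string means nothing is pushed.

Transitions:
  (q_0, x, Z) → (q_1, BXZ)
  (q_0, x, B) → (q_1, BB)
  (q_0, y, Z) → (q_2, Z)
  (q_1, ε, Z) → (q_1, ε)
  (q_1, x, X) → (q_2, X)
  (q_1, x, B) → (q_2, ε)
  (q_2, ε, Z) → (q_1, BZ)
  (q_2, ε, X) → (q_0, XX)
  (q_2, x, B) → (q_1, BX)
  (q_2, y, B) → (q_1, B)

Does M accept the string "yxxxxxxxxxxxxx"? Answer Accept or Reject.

Reject

(q_0, yxxxxxxxxxxxxx, Z)
  read y, top Z: go to q_2, push Z → (q_2, xxxxxxxxxxxxx, Z)
  ε-move, top Z: go to q_1, push BZ → (q_1, xxxxxxxxxxxxx, BZ)
  read x, top B: go to q_2, push ε → (q_2, xxxxxxxxxxxx, Z)
  ε-move, top Z: go to q_1, push BZ → (q_1, xxxxxxxxxxxx, BZ)
  read x, top B: go to q_2, push ε → (q_2, xxxxxxxxxxx, Z)
  ε-move, top Z: go to q_1, push BZ → (q_1, xxxxxxxxxxx, BZ)
  read x, top B: go to q_2, push ε → (q_2, xxxxxxxxxx, Z)
  ε-move, top Z: go to q_1, push BZ → (q_1, xxxxxxxxxx, BZ)
  read x, top B: go to q_2, push ε → (q_2, xxxxxxxxx, Z)
  ε-move, top Z: go to q_1, push BZ → (q_1, xxxxxxxxx, BZ)
  read x, top B: go to q_2, push ε → (q_2, xxxxxxxx, Z)
  ε-move, top Z: go to q_1, push BZ → (q_1, xxxxxxxx, BZ)
  read x, top B: go to q_2, push ε → (q_2, xxxxxxx, Z)
  ε-move, top Z: go to q_1, push BZ → (q_1, xxxxxxx, BZ)
  read x, top B: go to q_2, push ε → (q_2, xxxxxx, Z)
  ε-move, top Z: go to q_1, push BZ → (q_1, xxxxxx, BZ)
  read x, top B: go to q_2, push ε → (q_2, xxxxx, Z)
  ε-move, top Z: go to q_1, push BZ → (q_1, xxxxx, BZ)
  read x, top B: go to q_2, push ε → (q_2, xxxx, Z)
  ε-move, top Z: go to q_1, push BZ → (q_1, xxxx, BZ)
  read x, top B: go to q_2, push ε → (q_2, xxx, Z)
  ε-move, top Z: go to q_1, push BZ → (q_1, xxx, BZ)
  read x, top B: go to q_2, push ε → (q_2, xx, Z)
  ε-move, top Z: go to q_1, push BZ → (q_1, xx, BZ)
  read x, top B: go to q_2, push ε → (q_2, x, Z)
  ε-move, top Z: go to q_1, push BZ → (q_1, x, BZ)
  read x, top B: go to q_2, push ε → (q_2, ε, Z)
  ε-move, top Z: go to q_1, push BZ → (q_1, ε, BZ)
All input consumed; stack is BZ, not empty, and no further ε-move applies.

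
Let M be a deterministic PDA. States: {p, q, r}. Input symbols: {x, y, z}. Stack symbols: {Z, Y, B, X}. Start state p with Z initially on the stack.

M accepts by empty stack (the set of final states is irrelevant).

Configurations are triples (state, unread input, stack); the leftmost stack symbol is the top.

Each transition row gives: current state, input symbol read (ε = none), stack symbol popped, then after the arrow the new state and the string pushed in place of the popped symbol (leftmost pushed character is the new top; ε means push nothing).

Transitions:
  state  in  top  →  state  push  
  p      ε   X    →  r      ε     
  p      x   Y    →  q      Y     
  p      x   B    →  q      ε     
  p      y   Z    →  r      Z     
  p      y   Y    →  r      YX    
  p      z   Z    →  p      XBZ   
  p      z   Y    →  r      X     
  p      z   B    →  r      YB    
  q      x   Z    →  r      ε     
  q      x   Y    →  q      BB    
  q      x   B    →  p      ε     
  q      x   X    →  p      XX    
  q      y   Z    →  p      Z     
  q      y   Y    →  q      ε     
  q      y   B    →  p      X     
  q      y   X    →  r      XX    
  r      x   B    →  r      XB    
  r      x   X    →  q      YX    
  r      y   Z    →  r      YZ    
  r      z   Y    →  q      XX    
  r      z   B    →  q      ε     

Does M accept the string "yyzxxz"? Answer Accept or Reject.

(p, yyzxxz, Z)
  read y, top Z: go to r, push Z → (r, yzxxz, Z)
  read y, top Z: go to r, push YZ → (r, zxxz, YZ)
  read z, top Y: go to q, push XX → (q, xxz, XXZ)
  read x, top X: go to p, push XX → (p, xz, XXXZ)
  ε-move, top X: go to r, push ε → (r, xz, XXZ)
  read x, top X: go to q, push YX → (q, z, YXXZ)
No transition applies at (q, z, YXXZ); input not fully consumed.

Reject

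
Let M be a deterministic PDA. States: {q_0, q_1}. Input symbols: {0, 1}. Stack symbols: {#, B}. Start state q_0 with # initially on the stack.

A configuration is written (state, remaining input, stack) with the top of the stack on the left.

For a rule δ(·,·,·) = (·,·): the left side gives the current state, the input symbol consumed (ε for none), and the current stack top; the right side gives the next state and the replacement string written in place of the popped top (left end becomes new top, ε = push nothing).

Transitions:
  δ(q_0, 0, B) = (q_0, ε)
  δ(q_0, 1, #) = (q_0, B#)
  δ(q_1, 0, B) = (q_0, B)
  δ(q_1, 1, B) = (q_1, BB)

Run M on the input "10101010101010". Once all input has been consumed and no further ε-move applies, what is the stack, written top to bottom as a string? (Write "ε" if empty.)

(q_0, 10101010101010, #) ⊢ (q_0, 0101010101010, B#) ⊢ (q_0, 101010101010, #) ⊢ (q_0, 01010101010, B#) ⊢ (q_0, 1010101010, #) ⊢ (q_0, 010101010, B#) ⊢ (q_0, 10101010, #) ⊢ (q_0, 0101010, B#) ⊢ (q_0, 101010, #) ⊢ (q_0, 01010, B#) ⊢ (q_0, 1010, #) ⊢ (q_0, 010, B#) ⊢ (q_0, 10, #) ⊢ (q_0, 0, B#) ⊢ (q_0, ε, #)
All input consumed in state q_0 with stack #.

#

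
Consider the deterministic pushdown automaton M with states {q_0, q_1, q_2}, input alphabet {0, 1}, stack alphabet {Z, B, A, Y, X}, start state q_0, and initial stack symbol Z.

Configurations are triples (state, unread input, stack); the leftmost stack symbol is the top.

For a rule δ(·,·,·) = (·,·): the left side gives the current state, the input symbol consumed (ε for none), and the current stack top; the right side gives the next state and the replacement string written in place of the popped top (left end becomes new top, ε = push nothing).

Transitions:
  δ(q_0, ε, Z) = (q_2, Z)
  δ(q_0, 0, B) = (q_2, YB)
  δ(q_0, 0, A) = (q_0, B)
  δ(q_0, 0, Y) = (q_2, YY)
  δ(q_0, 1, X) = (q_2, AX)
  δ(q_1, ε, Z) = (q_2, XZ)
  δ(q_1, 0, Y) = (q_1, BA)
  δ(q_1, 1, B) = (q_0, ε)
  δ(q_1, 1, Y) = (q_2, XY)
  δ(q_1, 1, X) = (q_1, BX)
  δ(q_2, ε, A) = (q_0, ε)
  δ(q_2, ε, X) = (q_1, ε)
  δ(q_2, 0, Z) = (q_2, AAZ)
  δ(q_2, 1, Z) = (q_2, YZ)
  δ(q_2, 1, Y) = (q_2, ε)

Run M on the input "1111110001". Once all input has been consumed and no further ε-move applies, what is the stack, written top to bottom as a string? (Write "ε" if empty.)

BZ

(q_0, 1111110001, Z)
  ε-move, top Z: go to q_2, push Z → (q_2, 1111110001, Z)
  read 1, top Z: go to q_2, push YZ → (q_2, 111110001, YZ)
  read 1, top Y: go to q_2, push ε → (q_2, 11110001, Z)
  read 1, top Z: go to q_2, push YZ → (q_2, 1110001, YZ)
  read 1, top Y: go to q_2, push ε → (q_2, 110001, Z)
  read 1, top Z: go to q_2, push YZ → (q_2, 10001, YZ)
  read 1, top Y: go to q_2, push ε → (q_2, 0001, Z)
  read 0, top Z: go to q_2, push AAZ → (q_2, 001, AAZ)
  ε-move, top A: go to q_0, push ε → (q_0, 001, AZ)
  read 0, top A: go to q_0, push B → (q_0, 01, BZ)
  read 0, top B: go to q_2, push YB → (q_2, 1, YBZ)
  read 1, top Y: go to q_2, push ε → (q_2, ε, BZ)
All input consumed in state q_2 with stack BZ.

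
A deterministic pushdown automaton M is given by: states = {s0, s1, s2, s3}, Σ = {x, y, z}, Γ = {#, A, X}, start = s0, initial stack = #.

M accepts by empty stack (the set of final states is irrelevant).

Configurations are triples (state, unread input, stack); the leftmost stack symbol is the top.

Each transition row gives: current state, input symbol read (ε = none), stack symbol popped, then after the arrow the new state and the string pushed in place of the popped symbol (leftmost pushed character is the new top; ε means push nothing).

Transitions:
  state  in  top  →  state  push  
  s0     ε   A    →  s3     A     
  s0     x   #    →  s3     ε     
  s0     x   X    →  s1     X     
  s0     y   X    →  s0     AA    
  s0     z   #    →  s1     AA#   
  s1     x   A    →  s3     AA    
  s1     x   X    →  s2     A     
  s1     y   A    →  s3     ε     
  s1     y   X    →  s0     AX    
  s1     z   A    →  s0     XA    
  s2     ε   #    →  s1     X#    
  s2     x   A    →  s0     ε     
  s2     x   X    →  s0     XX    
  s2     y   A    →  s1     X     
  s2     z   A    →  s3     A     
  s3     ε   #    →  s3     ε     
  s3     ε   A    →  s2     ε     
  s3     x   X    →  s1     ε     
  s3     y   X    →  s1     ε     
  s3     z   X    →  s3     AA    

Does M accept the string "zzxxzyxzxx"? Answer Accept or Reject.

Accept

(s0, zzxxzyxzxx, #)
  read z, top #: go to s1, push AA# → (s1, zxxzyxzxx, AA#)
  read z, top A: go to s0, push XA → (s0, xxzyxzxx, XAA#)
  read x, top X: go to s1, push X → (s1, xzyxzxx, XAA#)
  read x, top X: go to s2, push A → (s2, zyxzxx, AAA#)
  read z, top A: go to s3, push A → (s3, yxzxx, AAA#)
  ε-move, top A: go to s2, push ε → (s2, yxzxx, AA#)
  read y, top A: go to s1, push X → (s1, xzxx, XA#)
  read x, top X: go to s2, push A → (s2, zxx, AA#)
  read z, top A: go to s3, push A → (s3, xx, AA#)
  ε-move, top A: go to s2, push ε → (s2, xx, A#)
  read x, top A: go to s0, push ε → (s0, x, #)
  read x, top #: go to s3, push ε → (s3, ε, ε)
All input consumed and the stack is empty.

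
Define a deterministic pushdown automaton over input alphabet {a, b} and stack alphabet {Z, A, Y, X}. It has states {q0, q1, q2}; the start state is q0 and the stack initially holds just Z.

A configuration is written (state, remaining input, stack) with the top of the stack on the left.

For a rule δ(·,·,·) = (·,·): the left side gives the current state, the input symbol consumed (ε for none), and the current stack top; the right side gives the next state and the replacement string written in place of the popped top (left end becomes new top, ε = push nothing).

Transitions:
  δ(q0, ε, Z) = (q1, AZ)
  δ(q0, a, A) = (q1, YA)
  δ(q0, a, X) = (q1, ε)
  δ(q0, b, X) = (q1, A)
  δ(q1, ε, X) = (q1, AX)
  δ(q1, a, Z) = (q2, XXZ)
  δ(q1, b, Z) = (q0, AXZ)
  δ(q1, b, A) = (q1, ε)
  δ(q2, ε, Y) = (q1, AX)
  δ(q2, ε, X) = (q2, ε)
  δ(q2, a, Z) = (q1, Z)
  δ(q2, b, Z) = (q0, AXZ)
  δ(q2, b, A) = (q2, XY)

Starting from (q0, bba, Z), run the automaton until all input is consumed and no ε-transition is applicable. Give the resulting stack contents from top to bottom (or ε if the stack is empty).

YAXZ

(q0, bba, Z)
  ε-move, top Z: go to q1, push AZ → (q1, bba, AZ)
  read b, top A: go to q1, push ε → (q1, ba, Z)
  read b, top Z: go to q0, push AXZ → (q0, a, AXZ)
  read a, top A: go to q1, push YA → (q1, ε, YAXZ)
All input consumed in state q1 with stack YAXZ.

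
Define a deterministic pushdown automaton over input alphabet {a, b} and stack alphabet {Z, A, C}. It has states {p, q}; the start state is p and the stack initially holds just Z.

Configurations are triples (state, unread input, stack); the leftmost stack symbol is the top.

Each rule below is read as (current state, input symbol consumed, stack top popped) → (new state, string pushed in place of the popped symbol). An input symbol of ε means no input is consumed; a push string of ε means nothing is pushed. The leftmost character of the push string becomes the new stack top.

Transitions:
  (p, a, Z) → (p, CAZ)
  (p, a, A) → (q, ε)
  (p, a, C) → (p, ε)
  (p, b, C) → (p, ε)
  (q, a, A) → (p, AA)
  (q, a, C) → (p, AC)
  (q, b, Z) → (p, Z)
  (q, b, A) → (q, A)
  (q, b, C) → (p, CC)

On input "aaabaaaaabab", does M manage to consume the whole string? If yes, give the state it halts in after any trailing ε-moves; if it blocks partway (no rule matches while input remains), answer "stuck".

(p, aaabaaaaabab, Z) ⊢ (p, aabaaaaabab, CAZ) ⊢ (p, abaaaaabab, AZ) ⊢ (q, baaaaabab, Z) ⊢ (p, aaaaabab, Z) ⊢ (p, aaaabab, CAZ) ⊢ (p, aaabab, AZ) ⊢ (q, aabab, Z)
No transition for (q, a, top Z); M blocks with input aabab remaining.

stuck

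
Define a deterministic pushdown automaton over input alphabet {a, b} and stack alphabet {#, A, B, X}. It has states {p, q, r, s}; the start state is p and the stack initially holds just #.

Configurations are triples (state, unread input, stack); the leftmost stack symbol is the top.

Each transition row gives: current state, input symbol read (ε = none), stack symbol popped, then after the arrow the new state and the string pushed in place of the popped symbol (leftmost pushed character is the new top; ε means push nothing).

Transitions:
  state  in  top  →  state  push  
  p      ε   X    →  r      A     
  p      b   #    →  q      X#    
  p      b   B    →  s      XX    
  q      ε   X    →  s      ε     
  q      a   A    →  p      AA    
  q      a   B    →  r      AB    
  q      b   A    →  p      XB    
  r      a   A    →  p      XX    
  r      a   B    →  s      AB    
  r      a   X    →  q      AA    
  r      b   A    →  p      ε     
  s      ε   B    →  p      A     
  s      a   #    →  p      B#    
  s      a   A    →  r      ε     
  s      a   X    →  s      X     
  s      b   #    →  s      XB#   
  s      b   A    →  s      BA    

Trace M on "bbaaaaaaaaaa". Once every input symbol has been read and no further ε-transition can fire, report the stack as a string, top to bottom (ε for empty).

XB#

(p, bbaaaaaaaaaa, #) ⊢ (q, baaaaaaaaaa, X#) ⊢ (s, baaaaaaaaaa, #) ⊢ (s, aaaaaaaaaa, XB#) ⊢ (s, aaaaaaaaa, XB#) ⊢ (s, aaaaaaaa, XB#) ⊢ (s, aaaaaaa, XB#) ⊢ (s, aaaaaa, XB#) ⊢ (s, aaaaa, XB#) ⊢ (s, aaaa, XB#) ⊢ (s, aaa, XB#) ⊢ (s, aa, XB#) ⊢ (s, a, XB#) ⊢ (s, ε, XB#)
All input consumed in state s with stack XB#.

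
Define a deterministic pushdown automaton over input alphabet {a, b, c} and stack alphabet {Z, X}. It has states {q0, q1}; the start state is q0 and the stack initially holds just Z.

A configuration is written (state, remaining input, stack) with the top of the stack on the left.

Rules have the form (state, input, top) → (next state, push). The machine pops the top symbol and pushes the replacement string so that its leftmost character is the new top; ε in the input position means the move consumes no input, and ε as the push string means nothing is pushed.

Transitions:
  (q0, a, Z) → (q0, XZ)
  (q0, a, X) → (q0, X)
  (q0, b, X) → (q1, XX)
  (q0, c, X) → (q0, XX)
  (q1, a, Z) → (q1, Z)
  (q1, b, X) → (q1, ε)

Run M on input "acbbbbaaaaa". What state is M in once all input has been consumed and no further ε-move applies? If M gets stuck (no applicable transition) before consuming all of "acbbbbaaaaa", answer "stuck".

(q0, acbbbbaaaaa, Z)
  read a, top Z: go to q0, push XZ → (q0, cbbbbaaaaa, XZ)
  read c, top X: go to q0, push XX → (q0, bbbbaaaaa, XXZ)
  read b, top X: go to q1, push XX → (q1, bbbaaaaa, XXXZ)
  read b, top X: go to q1, push ε → (q1, bbaaaaa, XXZ)
  read b, top X: go to q1, push ε → (q1, baaaaa, XZ)
  read b, top X: go to q1, push ε → (q1, aaaaa, Z)
  read a, top Z: go to q1, push Z → (q1, aaaa, Z)
  read a, top Z: go to q1, push Z → (q1, aaa, Z)
  read a, top Z: go to q1, push Z → (q1, aa, Z)
  read a, top Z: go to q1, push Z → (q1, a, Z)
  read a, top Z: go to q1, push Z → (q1, ε, Z)
All input consumed; M is in state q1.

q1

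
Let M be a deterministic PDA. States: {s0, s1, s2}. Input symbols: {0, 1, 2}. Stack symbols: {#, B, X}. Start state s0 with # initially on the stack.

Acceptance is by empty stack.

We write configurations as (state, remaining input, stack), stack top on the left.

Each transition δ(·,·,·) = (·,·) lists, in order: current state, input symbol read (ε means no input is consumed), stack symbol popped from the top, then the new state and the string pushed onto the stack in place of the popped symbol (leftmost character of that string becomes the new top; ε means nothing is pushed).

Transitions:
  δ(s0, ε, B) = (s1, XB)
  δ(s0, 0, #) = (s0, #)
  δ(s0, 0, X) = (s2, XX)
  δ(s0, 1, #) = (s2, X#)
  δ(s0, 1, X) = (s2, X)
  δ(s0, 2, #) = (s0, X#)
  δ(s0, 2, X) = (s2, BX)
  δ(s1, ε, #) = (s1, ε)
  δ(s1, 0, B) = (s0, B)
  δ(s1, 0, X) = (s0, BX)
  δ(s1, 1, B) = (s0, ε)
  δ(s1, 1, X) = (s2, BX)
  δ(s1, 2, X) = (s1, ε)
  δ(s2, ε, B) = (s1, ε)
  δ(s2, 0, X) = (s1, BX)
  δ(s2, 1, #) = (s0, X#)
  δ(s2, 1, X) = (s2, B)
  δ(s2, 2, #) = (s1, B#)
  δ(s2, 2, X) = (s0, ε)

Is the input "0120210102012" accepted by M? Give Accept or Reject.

(s0, 0120210102012, #) ⊢ (s0, 120210102012, #) ⊢ (s2, 20210102012, X#) ⊢ (s0, 0210102012, #) ⊢ (s0, 210102012, #) ⊢ (s0, 10102012, X#) ⊢ (s2, 0102012, X#) ⊢ (s1, 102012, BX#) ⊢ (s0, 02012, X#) ⊢ (s2, 2012, XX#) ⊢ (s0, 012, X#) ⊢ (s2, 12, XX#) ⊢ (s2, 2, BX#) ⊢ (s1, 2, X#) ⊢ (s1, ε, #) ⊢ (s1, ε, ε)
All input consumed and the stack is empty.

Accept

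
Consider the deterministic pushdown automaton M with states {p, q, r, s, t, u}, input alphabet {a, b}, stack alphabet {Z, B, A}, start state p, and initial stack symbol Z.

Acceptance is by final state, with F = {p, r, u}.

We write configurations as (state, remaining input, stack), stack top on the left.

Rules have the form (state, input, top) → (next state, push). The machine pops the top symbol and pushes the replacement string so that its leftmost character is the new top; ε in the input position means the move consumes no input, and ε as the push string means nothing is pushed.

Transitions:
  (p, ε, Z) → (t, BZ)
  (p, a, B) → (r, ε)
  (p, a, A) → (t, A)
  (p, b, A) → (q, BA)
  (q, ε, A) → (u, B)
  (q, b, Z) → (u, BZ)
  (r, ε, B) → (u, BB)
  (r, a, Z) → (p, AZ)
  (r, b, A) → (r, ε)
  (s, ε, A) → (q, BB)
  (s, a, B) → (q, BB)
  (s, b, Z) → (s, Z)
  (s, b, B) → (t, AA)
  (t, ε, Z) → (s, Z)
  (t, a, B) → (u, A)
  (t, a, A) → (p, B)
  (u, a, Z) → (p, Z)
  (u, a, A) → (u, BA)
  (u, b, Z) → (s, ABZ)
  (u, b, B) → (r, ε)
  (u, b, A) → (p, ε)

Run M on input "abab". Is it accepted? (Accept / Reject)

Accept

(p, abab, Z) ⊢ (t, abab, BZ) ⊢ (u, bab, AZ) ⊢ (p, ab, Z) ⊢ (t, ab, BZ) ⊢ (u, b, AZ) ⊢ (p, ε, Z)
All input consumed; state p ∈ F.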